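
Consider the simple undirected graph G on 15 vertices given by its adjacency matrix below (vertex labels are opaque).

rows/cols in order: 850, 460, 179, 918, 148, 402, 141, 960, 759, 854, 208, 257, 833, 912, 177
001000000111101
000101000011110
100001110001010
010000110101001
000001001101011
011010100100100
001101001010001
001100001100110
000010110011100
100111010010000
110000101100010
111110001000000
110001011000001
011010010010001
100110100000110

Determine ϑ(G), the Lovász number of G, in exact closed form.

5

deg(402) = 6; N(402) = {460, 179, 148, 141, 854, 833}.
N(960) = {179, 918, 759, 854, 833, 912}, |N(960)| = 6.
N(912) = {460, 179, 148, 960, 208, 177}, |N(912)| = 6.
Vertex 918 has 6 neighbors: 460, 141, 960, 854, 257, 177.
6-regular, N=15; this is K(6,2), the Kneser graph.
A has 3 distinct eigenvalues ≈ [6.0, 1.0, -3.0].
−15·(-3) / ((6)−(-3)) = 5 = ϑ(G).
Numerically 5.00000000.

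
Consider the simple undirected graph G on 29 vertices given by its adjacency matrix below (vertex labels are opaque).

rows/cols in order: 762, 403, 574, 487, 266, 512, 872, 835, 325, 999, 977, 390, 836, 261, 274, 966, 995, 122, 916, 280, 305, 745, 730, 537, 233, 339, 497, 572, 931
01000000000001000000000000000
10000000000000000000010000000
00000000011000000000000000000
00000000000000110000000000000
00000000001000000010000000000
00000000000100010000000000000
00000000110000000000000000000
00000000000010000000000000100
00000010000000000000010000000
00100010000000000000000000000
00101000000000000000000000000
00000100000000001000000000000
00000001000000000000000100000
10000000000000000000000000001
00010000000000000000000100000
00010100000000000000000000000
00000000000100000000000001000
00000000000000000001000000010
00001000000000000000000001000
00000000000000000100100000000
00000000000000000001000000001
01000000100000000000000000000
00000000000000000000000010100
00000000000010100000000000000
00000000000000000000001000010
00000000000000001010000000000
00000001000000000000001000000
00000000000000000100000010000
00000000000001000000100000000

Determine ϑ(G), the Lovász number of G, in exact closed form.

29*cos(pi/29)/(cos(pi/29) + 1)

deg(836) = 2; N(836) = {835, 537}.
N(390) = {512, 995}, |N(390)| = 2.
Vertex 233 has 2 neighbors: 730, 572.
deg(122) = 2; N(122) = {280, 572}.
Regular of degree 2 on 29 vertices: a single 29-cycle (edge-transitive).
A has 15 distinct eigenvalues ≈ [2.0, 1.953, 1.815, 1.592, 1.295, 0.937, 0.535, 0.108, -0.324, -0.74, -1.122, -1.452, -1.714, -1.895, -1.988].
Lovász: ϑ = −29(-2*cos(pi/29))/(2+-(-1)*2*cos(pi/29)) = 29*cos(pi/29)/(cos(pi/29) + 1).
≈ 14.457375255 (to 9 d.p.).
α=14, χ(Ḡ)=15; ϑ=29*cos(pi/29)/(cos(pi/29) + 1) lies between (both strict).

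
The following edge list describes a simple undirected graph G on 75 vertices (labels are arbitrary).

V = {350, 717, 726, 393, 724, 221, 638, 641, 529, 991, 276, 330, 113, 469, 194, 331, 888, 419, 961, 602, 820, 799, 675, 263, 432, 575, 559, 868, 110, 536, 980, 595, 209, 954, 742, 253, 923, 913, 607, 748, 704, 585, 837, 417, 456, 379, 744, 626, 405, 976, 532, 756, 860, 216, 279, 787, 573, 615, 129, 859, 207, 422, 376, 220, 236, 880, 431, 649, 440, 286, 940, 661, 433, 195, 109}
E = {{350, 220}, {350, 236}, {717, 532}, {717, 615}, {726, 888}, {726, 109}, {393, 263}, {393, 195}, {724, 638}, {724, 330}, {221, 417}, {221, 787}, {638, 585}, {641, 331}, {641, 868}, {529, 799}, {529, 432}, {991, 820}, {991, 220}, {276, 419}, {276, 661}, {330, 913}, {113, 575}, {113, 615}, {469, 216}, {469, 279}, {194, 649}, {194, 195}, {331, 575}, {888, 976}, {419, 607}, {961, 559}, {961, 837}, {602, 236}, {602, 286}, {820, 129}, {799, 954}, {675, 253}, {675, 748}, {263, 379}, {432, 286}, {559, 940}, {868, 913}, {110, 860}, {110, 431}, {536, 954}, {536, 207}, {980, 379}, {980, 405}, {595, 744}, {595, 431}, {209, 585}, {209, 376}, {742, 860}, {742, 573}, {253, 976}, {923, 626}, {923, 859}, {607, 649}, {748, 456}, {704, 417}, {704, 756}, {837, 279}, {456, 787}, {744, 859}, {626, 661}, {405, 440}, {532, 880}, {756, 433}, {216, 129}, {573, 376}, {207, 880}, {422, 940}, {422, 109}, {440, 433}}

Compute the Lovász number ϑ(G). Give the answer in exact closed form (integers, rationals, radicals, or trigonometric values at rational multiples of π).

75*cos(pi/75)/(cos(pi/75) + 1)

N(961) = {559, 837}, |N(961)| = 2.
Vertex 432 has 2 neighbors: 529, 286.
deg(573) = 2; N(573) = {742, 376}.
N(279) = {469, 837}, |N(279)| = 2.
deg(v) = 2 for all v (|V|=75); a single 75-cycle (edge-transitive).
The 38 distinct eigenvalues: [2.0, 1.992986, 1.971992, 1.937166, 1.888753, 1.827091, 1.752613, 1.665842, 1.567387, 1.457937, 1.338261, 1.209198, 1.071654, 0.926592, 0.775031, 0.618034, 0.456702, 0.292166, 0.125581, -0.041885, -0.209057, -0.374763, -0.53784, -0.697144, -0.851559, -1.0, -1.141427, -1.274848, -1.399327, -1.51399, -1.618034, -1.710729, -1.791424, -1.859553, -1.914639, -1.956295, -1.984229, -1.998246].
With N=75: ϑ(G) = 75·(-(-1)*2*cos(pi/75))/(2−(-2*cos(pi/75))) = 75*cos(pi/75)/(cos(pi/75) + 1).
Numerically 37.48354585.
Check 37 ≤ 75*cos(pi/75)/(cos(pi/75) + 1) ≤ 38: both strict.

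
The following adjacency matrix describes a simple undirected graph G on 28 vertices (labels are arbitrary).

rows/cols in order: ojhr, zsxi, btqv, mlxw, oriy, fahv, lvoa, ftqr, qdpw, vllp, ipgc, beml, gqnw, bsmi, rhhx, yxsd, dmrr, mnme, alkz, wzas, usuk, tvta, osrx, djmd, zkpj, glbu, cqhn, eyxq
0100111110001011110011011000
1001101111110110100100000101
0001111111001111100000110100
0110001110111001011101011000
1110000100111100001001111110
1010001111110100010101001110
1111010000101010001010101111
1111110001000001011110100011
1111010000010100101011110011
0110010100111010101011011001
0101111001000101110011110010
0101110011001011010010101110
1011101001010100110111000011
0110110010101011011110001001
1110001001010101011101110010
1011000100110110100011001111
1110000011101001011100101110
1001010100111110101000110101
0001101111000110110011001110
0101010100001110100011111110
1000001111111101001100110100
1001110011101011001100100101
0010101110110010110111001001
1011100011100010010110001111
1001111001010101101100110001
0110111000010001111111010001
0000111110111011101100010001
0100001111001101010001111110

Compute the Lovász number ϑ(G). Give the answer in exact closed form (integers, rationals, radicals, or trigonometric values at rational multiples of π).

deg(cqhn) = 15; N(cqhn) = {oriy, fahv, lvoa, ftqr, qdpw, ipgc, beml, gqnw, rhhx, yxsd, dmrr, alkz, wzas, djmd, eyxq}.
N(beml) = {zsxi, mlxw, oriy, fahv, qdpw, vllp, gqnw, rhhx, yxsd, mnme, usuk, osrx, zkpj, glbu, cqhn}, |N(beml)| = 15.
deg(ipgc) = 15; N(ipgc) = {zsxi, mlxw, oriy, fahv, lvoa, vllp, bsmi, yxsd, dmrr, mnme, usuk, tvta, osrx, djmd, cqhn}.
deg(djmd) = 15; N(djmd) = {ojhr, btqv, mlxw, oriy, qdpw, vllp, ipgc, rhhx, mnme, wzas, usuk, zkpj, glbu, cqhn, eyxq}.
28-vertex 15-regular graph: Kneser K(8,2) on C(8,2)=28 vertices.
A has 3 distinct eigenvalues ≈ [15.0, 1.0, -5.0].
With N=28: ϑ(G) = 28·(-1*(-5))/(15−(-5)) = 7.
= 7.000000000… (decimal).

7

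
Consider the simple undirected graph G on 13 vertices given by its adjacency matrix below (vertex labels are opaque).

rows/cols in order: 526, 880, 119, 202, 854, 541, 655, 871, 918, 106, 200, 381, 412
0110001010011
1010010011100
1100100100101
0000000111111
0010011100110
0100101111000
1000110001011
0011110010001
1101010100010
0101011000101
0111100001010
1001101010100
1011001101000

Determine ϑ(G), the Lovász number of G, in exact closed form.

sqrt(13)

N(381) = {526, 202, 854, 655, 918, 200}, |N(381)| = 6.
deg(412) = 6; N(412) = {526, 119, 202, 655, 871, 106}.
N(854) = {119, 541, 655, 871, 200, 381}, |N(854)| = 6.
N(655) = {526, 854, 541, 106, 381, 412}, |N(655)| = 6.
Regular of degree 6 on 13 vertices: SR(13,6,2,3) — a Paley graph.
The 3 distinct eigenvalues: [6.0, 1.30278, -2.30278].
λ_max=6, λ_min=-sqrt(13)/2 - 1/2; ϑ = −13·λ_min/(λ_max−λ_min) = sqrt(13).
= 3.605551275… (decimal).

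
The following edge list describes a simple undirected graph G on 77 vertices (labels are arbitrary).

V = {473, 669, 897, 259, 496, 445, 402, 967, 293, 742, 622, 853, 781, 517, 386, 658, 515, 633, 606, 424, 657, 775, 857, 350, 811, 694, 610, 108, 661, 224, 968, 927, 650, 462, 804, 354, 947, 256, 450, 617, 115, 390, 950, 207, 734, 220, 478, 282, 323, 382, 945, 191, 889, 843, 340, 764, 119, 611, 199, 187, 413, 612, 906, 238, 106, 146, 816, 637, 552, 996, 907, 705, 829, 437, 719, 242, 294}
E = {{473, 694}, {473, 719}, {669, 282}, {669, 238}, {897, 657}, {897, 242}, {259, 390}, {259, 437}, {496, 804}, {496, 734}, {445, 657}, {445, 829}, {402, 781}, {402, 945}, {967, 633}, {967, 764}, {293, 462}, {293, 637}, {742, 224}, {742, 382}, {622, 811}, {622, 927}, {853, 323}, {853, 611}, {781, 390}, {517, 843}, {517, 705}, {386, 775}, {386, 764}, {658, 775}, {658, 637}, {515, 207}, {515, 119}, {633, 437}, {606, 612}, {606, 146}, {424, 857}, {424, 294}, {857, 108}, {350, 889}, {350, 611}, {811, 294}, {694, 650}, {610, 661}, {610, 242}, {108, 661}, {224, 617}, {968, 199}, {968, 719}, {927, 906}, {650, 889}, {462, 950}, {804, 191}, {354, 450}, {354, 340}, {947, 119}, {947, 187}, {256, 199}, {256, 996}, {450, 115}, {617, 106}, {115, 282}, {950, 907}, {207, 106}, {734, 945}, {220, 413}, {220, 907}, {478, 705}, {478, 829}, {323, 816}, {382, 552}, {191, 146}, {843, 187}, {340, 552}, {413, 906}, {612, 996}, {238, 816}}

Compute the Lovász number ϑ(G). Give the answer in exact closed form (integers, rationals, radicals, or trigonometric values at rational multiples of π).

deg(612) = 2; N(612) = {606, 996}.
Vertex 694 has 2 neighbors: 473, 650.
Vertex 115 has 2 neighbors: 450, 282.
N(207) = {515, 106}, |N(207)| = 2.
deg(v) = 2 for all v (|V|=77); the odd cycle C_{77}.
Distinct eigenvalues (to 6 d.p.): [2.0, 1.993345, 1.973425, 1.940372, 1.894406, 1.835833, 1.765043, 1.682507, 1.588774, 1.484468, 1.370283, 1.24698, 1.115377, 0.976352, 0.83083, 0.679779, 0.524203, 0.36514, 0.203646, 0.040797, -0.122323, -0.28463, -0.445042, -0.602492, -0.755933, -0.904344, -1.046736, -1.182162, -1.309721, -1.428565, -1.537901, -1.637003, -1.725211, -1.801938, -1.866673, -1.918986, -1.958528, -1.985037, -1.998336].
Lovász (edge-transitive): ϑ = −77·(-2*cos(pi/77))/((2)−(-2*cos(pi/77))) = 77*cos(pi/77)/(cos(pi/77) + 1).
= 38.4840… (decimal).
Check 38 ≤ 77*cos(pi/77)/(cos(pi/77) + 1) ≤ 39: both strict.

77*cos(pi/77)/(cos(pi/77) + 1)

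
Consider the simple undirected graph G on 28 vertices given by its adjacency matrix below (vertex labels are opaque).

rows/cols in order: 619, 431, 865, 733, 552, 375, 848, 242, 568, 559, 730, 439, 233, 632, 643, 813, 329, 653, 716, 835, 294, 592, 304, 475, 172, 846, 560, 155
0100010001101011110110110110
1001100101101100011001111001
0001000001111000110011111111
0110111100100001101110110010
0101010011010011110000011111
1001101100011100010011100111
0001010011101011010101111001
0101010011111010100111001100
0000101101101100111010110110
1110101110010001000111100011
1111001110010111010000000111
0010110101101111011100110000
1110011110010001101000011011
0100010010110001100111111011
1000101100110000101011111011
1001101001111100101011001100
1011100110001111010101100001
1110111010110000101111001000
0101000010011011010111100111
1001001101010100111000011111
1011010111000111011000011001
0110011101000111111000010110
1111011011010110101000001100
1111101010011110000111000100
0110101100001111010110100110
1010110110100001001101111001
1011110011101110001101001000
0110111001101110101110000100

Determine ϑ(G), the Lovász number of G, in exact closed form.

7

deg(475) = 15; N(475) = {619, 431, 865, 733, 552, 848, 568, 439, 233, 632, 643, 835, 294, 592, 846}.
N(653) = {619, 431, 865, 552, 375, 848, 568, 730, 439, 329, 716, 835, 294, 592, 172}, |N(653)| = 15.
deg(716) = 15; N(716) = {431, 733, 568, 439, 233, 643, 813, 653, 835, 294, 592, 304, 846, 560, 155}.
deg(643) = 15; N(643) = {619, 552, 848, 242, 730, 439, 329, 716, 294, 592, 304, 475, 172, 560, 155}.
28-vertex 15-regular graph: Kneser-type, 2-subsets of [8].
spec(A) ≈ [15.0, 1.0, -5.0] (distinct, 3 d.p.).
With N=28: ϑ(G) = 28·(-1*(-5))/(15−(-5)) = 7.
Numerically 7.000000.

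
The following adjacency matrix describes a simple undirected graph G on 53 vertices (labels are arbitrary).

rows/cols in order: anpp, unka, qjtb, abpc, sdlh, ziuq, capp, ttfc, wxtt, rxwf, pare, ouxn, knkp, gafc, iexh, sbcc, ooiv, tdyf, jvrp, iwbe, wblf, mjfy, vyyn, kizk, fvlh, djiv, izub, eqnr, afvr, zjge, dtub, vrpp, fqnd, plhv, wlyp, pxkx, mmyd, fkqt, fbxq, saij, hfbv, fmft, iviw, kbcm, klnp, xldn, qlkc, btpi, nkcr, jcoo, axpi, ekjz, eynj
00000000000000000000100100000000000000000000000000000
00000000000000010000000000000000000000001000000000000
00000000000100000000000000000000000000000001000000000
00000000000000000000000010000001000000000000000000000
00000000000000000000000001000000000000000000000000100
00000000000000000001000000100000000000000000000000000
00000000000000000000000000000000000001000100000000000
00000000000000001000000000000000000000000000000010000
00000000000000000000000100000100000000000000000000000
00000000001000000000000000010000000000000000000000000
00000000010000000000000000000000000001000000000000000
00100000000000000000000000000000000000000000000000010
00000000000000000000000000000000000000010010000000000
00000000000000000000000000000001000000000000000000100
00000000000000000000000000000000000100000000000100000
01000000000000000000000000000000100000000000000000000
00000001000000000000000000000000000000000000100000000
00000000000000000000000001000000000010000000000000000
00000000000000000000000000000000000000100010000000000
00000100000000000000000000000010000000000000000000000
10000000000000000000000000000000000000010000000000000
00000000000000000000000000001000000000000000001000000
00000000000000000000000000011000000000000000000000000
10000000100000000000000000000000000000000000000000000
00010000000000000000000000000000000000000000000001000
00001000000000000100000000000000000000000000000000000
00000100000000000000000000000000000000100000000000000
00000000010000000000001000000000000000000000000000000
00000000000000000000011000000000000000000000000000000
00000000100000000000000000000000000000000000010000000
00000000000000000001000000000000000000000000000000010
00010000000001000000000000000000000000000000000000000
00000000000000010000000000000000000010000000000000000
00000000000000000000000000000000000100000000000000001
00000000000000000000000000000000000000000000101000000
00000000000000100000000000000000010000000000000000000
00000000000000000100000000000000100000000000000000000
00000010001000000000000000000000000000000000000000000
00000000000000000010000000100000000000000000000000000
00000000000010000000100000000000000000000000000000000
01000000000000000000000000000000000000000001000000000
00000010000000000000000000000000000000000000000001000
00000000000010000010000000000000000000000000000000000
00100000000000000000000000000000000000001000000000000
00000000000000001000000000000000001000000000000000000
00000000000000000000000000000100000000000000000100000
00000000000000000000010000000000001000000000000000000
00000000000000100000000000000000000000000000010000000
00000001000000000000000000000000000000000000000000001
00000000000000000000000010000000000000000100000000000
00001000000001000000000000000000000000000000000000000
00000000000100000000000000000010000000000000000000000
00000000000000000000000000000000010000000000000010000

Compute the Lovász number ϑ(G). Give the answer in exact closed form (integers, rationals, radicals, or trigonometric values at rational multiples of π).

53*cos(pi/53)/(cos(pi/53) + 1)

deg(zjge) = 2; N(zjge) = {wxtt, xldn}.
deg(iviw) = 2; N(iviw) = {knkp, jvrp}.
deg(izub) = 2; N(izub) = {ziuq, fbxq}.
Vertex rxwf has 2 neighbors: pare, eqnr.
Every vertex has degree 2 (N=53); the odd cycle C_{53}.
spec(A) ≈ [2.0, 1.98596, 1.94405, 1.87484, 1.77931, 1.65881, 1.51502, 1.34997, 1.16596, 0.96558, 0.75166, 0.52717, 0.29529, 0.05927, -0.17759, -0.41196, -0.64054, -0.86013, -1.06765, -1.26018, -1.43501, -1.58971, -1.72209, -1.83029, -1.9128, -1.96846, -1.99649] (distinct, 5 d.p.).
ϑ = −N·λ_min/(λ_max−λ_min) = −53·(-2*cos(pi/53))/(2−(-2*cos(pi/53))) = 53*cos(pi/53)/(cos(pi/53) + 1).
≈ 26.4767 (to 4 d.p.).
26 ≤ 53*cos(pi/53)/(cos(pi/53) + 1) ≤ 27: both strict.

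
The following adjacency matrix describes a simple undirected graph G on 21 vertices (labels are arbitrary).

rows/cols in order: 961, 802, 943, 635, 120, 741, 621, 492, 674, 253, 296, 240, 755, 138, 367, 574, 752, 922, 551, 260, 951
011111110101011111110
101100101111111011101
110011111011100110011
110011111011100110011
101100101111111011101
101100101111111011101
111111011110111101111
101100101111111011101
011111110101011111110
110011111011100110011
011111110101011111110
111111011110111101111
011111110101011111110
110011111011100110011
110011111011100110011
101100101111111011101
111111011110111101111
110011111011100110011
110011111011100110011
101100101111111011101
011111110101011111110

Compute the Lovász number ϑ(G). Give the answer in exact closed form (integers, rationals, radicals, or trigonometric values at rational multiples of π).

7

Vertex 635 has 14 neighbors: 961, 802, 120, 741, 621, 492, 674, 296, 240, 755, 574, 752, 260, 951.
Vertex 951 has 16 neighbors: 802, 943, 635, 120, 741, 621, 492, 253, 240, 138, 367, 574, 752, 922, 551, 260.
Vertex 260 has 15 neighbors: 961, 943, 635, 621, 674, 253, 296, 240, 755, 138, 367, 752, 922, 551, 951.
deg(621) = 18; N(621) = {961, 802, 943, 635, 120, 741, 492, 674, 253, 296, 755, 138, 367, 574, 922, 551, 260, 951}.
4 parts of sizes [7, 6, 5, 3]; α(G) = 7 = ϑ (perfect).
Numerically 7.000000.
α=7, χ(Ḡ)=7; ϑ=7 lies between (collapsed).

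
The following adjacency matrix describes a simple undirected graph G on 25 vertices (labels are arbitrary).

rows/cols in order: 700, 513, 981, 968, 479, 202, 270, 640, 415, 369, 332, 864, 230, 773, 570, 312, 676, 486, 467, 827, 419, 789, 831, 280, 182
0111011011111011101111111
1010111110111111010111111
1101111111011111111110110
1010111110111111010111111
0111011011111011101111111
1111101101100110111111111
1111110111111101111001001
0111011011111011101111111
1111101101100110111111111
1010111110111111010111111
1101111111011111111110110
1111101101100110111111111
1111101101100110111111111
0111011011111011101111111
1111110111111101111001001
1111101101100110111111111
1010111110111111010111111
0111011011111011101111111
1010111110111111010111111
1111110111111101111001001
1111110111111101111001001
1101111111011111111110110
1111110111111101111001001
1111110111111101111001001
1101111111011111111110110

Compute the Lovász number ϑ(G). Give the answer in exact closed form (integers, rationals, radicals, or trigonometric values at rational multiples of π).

6

N(676) = {700, 981, 479, 202, 270, 640, 415, 332, 864, 230, 773, 570, 312, 486, 827, 419, 789, 831, 280, 182}, |N(676)| = 20.
Vertex 182 has 21 neighbors: 700, 513, 968, 479, 202, 270, 640, 415, 369, 864, 230, 773, 570, 312, 676, 486, 467, 827, 419, 831, 280.
N(513) = {700, 981, 479, 202, 270, 640, 415, 332, 864, 230, 773, 570, 312, 486, 827, 419, 789, 831, 280, 182}, |N(513)| = 20.
deg(827) = 19; N(827) = {700, 513, 981, 968, 479, 202, 640, 415, 369, 332, 864, 230, 773, 312, 676, 486, 467, 789, 182}.
K_{6,5,5,5,4} (perfect); ϑ(G) = α(G) = max{6,5,5,5,4} = 6.
≈ 6.00000000 (to 8 d.p.).
Sandwich: α(G)=6 ≤ ϑ(G)=6 ≤ χ(Ḡ)=6 (collapsed).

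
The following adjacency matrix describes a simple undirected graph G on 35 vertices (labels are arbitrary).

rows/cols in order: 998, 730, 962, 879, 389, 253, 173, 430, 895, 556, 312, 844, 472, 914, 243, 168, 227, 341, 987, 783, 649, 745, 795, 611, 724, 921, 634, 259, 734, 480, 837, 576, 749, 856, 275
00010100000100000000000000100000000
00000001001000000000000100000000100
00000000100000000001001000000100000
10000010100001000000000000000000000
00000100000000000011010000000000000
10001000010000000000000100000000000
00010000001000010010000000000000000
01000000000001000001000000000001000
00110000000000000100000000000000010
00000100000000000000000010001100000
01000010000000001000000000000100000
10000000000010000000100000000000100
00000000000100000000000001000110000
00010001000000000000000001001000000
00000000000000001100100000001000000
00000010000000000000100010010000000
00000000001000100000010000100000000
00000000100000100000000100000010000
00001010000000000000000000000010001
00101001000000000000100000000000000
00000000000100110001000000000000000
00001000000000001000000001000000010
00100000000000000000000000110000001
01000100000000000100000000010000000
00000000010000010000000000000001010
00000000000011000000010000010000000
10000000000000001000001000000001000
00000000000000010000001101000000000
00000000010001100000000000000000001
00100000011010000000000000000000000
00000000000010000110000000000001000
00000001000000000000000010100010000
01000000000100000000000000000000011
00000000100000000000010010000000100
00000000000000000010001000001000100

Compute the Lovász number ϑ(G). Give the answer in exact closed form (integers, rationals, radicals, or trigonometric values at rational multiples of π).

N(634) = {998, 227, 795, 576}, |N(634)| = 4.
N(745) = {389, 227, 921, 856}, |N(745)| = 4.
N(895) = {962, 879, 341, 856}, |N(895)| = 4.
deg(837) = 4; N(837) = {472, 341, 987, 576}.
4-regular, N=35; Kneser K(7,3) on C(7,3)=35 vertices.
A has 4 distinct eigenvalues ≈ [4.0, 2.0, -1.0, -3.0].
−35·(-3) / ((4)−(-3)) = 15 = ϑ(G).
Numerically 15.0000.

15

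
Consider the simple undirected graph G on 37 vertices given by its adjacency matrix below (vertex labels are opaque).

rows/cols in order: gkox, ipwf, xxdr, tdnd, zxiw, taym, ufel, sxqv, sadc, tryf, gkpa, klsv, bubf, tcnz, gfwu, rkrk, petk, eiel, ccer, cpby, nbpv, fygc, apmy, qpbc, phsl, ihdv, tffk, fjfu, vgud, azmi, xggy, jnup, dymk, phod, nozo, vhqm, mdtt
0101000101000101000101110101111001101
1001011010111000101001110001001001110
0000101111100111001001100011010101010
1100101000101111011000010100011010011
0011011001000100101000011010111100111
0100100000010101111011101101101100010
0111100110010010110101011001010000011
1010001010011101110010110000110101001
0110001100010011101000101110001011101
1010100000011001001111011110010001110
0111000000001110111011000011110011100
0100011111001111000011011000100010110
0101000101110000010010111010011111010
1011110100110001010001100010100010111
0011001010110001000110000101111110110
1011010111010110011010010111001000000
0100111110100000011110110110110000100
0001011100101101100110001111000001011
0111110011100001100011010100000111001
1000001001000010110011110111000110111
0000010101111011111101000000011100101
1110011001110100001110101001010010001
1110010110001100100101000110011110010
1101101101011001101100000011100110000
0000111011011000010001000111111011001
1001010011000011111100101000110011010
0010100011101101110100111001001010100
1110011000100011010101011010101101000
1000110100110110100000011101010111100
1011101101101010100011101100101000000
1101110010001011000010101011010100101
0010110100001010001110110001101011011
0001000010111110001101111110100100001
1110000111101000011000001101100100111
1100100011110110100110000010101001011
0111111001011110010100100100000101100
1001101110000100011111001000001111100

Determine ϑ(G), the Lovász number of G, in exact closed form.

N(phsl) = {zxiw, taym, ufel, sadc, tryf, klsv, bubf, eiel, fygc, ihdv, tffk, fjfu, vgud, azmi, xggy, dymk, phod, mdtt}, |N(phsl)| = 18.
Vertex fygc has 18 neighbors: gkox, ipwf, xxdr, taym, ufel, tryf, gkpa, klsv, tcnz, ccer, cpby, nbpv, apmy, phsl, fjfu, azmi, dymk, mdtt.
deg(taym) = 18; N(taym) = {ipwf, zxiw, klsv, tcnz, rkrk, petk, eiel, ccer, nbpv, fygc, apmy, phsl, ihdv, fjfu, vgud, xggy, jnup, vhqm}.
Vertex eiel has 18 neighbors: tdnd, taym, ufel, sxqv, gkpa, bubf, tcnz, rkrk, petk, cpby, nbpv, phsl, ihdv, tffk, fjfu, phod, vhqm, mdtt.
G on 37 vertices is 18-regular; strongly regular (37,18,8,9).
Distinct eigenvalues (to 6 d.p.): [18.0, 2.541381, -3.541381].
ϑ = −N·λ_min/(λ_max−λ_min) = −37·(-sqrt(37)/2 - 1/2)/(18−(-sqrt(37)/2 - 1/2)) = sqrt(37).
ϑ(G) ≈ 6.082762530.

sqrt(37)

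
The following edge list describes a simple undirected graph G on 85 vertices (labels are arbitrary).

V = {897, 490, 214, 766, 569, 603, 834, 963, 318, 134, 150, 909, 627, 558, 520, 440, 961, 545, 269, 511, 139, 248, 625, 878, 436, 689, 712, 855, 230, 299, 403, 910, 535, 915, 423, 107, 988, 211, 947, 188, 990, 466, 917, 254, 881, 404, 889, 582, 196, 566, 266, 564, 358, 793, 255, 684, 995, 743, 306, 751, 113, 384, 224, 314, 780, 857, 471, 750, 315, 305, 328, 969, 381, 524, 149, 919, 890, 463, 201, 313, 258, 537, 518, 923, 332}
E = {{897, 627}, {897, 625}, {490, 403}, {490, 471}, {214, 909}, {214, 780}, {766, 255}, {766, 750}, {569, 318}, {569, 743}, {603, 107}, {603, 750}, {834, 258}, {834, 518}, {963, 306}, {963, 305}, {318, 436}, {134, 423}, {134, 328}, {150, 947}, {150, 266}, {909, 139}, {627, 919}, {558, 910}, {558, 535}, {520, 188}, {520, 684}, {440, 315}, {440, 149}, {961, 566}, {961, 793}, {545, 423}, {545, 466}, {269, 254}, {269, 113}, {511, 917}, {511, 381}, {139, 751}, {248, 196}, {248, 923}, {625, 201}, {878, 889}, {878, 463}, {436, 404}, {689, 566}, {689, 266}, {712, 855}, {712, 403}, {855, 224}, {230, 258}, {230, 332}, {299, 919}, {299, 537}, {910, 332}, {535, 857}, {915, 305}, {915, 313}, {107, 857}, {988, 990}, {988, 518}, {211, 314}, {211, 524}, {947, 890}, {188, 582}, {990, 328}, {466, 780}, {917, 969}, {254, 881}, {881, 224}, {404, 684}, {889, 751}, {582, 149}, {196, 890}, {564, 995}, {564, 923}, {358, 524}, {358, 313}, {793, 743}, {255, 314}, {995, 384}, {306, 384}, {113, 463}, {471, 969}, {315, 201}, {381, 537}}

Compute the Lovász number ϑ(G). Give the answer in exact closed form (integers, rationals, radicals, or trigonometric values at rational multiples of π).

85*cos(pi/85)/(cos(pi/85) + 1)

deg(134) = 2; N(134) = {423, 328}.
Vertex 403 has 2 neighbors: 490, 712.
deg(113) = 2; N(113) = {269, 463}.
deg(318) = 2; N(318) = {569, 436}.
deg(v) = 2 for all v (|V|=85); connected 2-regular on 85 ⇒ C_{85}.
Distinct eigenvalues (to 5 d.p.): [2.0, 1.99454, 1.97818, 1.95102, 1.91321, 1.86494, 1.80649, 1.73818, 1.66037, 1.57349, 1.47802, 1.37447, 1.26342, 1.14547, 1.02126, 0.89148, 0.75682, 0.61803, 0.47587, 0.33111, 0.18454, 0.03696, -0.11082, -0.258, -0.40376, -0.54733, -0.6879, -0.82471, -0.95702, -1.08411, -1.20527, -1.31985, -1.42722, -1.5268, -1.61803, -1.70043, -1.77355, -1.83697, -1.89037, -1.93344, -1.96595, -1.98772, -1.99863].
With N=85: ϑ(G) = 85·(-(-1)*2*cos(pi/85))/(2−(-2*cos(pi/85))) = 85*cos(pi/85)/(cos(pi/85) + 1).
Numerically 42.4855.
Check 42 ≤ 85*cos(pi/85)/(cos(pi/85) + 1) ≤ 43: both strict.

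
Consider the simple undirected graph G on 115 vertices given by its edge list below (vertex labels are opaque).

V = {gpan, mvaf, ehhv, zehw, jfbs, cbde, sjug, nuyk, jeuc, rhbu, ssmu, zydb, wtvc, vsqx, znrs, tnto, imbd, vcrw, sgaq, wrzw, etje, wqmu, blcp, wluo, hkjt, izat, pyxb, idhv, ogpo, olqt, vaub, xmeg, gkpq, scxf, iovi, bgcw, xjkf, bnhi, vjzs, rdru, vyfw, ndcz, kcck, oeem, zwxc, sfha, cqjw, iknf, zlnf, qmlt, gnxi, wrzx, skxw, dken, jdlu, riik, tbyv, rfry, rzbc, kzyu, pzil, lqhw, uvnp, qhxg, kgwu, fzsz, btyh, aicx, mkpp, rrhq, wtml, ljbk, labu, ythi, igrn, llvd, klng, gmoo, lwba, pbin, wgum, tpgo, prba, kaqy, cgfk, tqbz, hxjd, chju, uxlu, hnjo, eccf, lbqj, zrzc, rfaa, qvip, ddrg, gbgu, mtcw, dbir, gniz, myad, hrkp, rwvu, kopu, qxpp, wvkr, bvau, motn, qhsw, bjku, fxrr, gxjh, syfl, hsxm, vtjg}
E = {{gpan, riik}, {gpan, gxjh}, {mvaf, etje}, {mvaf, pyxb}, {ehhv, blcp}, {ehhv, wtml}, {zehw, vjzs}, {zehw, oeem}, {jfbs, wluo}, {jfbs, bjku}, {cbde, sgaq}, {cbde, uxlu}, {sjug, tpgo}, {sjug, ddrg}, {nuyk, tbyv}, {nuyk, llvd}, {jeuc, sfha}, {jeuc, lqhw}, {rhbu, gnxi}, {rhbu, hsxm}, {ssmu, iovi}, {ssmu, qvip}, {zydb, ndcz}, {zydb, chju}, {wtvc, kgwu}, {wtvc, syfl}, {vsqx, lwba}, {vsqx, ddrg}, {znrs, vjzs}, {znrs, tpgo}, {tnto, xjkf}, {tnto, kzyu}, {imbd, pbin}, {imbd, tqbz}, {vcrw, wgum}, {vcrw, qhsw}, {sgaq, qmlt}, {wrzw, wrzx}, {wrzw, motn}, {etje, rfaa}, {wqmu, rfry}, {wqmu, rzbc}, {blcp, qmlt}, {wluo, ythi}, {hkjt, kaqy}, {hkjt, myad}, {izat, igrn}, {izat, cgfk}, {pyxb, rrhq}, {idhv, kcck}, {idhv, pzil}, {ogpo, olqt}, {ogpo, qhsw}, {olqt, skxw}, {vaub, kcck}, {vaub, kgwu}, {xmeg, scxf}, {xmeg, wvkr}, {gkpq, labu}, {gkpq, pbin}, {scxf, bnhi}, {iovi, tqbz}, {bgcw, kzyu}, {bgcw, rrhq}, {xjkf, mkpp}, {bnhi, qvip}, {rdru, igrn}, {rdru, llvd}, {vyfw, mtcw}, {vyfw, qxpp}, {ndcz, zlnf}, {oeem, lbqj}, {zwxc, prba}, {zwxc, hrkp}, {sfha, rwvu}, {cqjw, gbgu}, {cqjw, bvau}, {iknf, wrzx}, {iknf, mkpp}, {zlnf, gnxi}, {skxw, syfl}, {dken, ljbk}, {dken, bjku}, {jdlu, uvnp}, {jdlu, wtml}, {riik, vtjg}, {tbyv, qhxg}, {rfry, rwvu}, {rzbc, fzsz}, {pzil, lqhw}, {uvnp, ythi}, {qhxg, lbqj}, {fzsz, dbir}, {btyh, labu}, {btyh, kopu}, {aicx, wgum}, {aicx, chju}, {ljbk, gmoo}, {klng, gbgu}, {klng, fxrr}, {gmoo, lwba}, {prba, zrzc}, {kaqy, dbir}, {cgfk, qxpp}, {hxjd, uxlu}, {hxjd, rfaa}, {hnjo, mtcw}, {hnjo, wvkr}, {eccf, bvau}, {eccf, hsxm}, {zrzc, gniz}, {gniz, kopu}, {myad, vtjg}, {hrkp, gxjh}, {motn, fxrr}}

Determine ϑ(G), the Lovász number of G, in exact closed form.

deg(igrn) = 2; N(igrn) = {izat, rdru}.
Vertex blcp has 2 neighbors: ehhv, qmlt.
deg(wgum) = 2; N(wgum) = {vcrw, aicx}.
Vertex bjku has 2 neighbors: jfbs, dken.
G on 115 vertices is 2-regular; the odd cycle C_{115}.
spec(A) ≈ [2.0, 1.997016, 1.988071, 1.973194, 1.952428, 1.925835, 1.893494, 1.855503, 1.811974, 1.763037, 1.708839, 1.649541, 1.58532, 1.516368, 1.44289, 1.365106, 1.283249, 1.197561, 1.1083, 1.01573, 0.92013, 0.821784, 0.720985, 0.618034, 0.513239, 0.406912, 0.299371, 0.190936, 0.081932, -0.027317, -0.136485, -0.245245, -0.353273, -0.460247, -0.565848, -0.669759, -0.771672, -0.871282, -0.968292, -1.062411, -1.153361, -1.240868, -1.324672, -1.404522, -1.480181, -1.551423, -1.618034, -1.679817, -1.736586, -1.788173, -1.834423, -1.875198, -1.910377, -1.939855, -1.963543, -1.981372, -1.993287, -1.999254] (distinct, 6 d.p.).
Lovász: ϑ = −115(-2*cos(pi/115))/(2+-(-1)*2*cos(pi/115)) = 115*cos(pi/115)/(cos(pi/115) + 1).
= 57.4893… (decimal).
Check 57 ≤ 115*cos(pi/115)/(cos(pi/115) + 1) ≤ 58: both strict.

115*cos(pi/115)/(cos(pi/115) + 1)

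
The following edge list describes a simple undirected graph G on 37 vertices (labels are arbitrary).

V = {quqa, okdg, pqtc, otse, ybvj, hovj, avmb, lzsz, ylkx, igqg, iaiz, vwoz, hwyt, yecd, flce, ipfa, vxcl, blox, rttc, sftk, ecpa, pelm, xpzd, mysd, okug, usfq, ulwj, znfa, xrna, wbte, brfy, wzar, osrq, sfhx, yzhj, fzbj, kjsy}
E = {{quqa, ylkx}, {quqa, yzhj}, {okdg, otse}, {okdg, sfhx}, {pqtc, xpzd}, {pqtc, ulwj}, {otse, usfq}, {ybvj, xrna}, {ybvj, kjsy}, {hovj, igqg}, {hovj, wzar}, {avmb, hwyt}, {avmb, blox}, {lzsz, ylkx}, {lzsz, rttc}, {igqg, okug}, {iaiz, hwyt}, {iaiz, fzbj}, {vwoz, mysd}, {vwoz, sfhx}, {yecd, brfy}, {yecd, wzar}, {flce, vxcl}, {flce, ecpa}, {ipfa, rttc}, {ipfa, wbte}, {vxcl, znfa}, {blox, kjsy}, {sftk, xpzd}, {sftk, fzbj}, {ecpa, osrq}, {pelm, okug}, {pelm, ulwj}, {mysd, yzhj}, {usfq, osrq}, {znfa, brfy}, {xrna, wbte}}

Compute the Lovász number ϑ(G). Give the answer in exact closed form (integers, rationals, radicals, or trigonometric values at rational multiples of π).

Vertex wzar has 2 neighbors: hovj, yecd.
deg(kjsy) = 2; N(kjsy) = {ybvj, blox}.
Vertex iaiz has 2 neighbors: hwyt, fzbj.
deg(igqg) = 2; N(igqg) = {hovj, okug}.
2-regular, N=37; this is C_{37}, the 37-cycle.
A has 19 distinct eigenvalues ≈ [2.0, 1.971, 1.886, 1.746, 1.556, 1.321, 1.049, 0.746, 0.421, 0.085, -0.254, -0.586, -0.9, -1.189, -1.444, -1.657, -1.822, -1.935, -1.993].
Lovász: ϑ = −37(-2*cos(pi/37))/(2+-(-1)*2*cos(pi/37)) = 37*cos(pi/37)/(cos(pi/37) + 1).
= 18.46661664… (decimal).
18 ≤ 37*cos(pi/37)/(cos(pi/37) + 1) ≤ 19: both strict.

37*cos(pi/37)/(cos(pi/37) + 1)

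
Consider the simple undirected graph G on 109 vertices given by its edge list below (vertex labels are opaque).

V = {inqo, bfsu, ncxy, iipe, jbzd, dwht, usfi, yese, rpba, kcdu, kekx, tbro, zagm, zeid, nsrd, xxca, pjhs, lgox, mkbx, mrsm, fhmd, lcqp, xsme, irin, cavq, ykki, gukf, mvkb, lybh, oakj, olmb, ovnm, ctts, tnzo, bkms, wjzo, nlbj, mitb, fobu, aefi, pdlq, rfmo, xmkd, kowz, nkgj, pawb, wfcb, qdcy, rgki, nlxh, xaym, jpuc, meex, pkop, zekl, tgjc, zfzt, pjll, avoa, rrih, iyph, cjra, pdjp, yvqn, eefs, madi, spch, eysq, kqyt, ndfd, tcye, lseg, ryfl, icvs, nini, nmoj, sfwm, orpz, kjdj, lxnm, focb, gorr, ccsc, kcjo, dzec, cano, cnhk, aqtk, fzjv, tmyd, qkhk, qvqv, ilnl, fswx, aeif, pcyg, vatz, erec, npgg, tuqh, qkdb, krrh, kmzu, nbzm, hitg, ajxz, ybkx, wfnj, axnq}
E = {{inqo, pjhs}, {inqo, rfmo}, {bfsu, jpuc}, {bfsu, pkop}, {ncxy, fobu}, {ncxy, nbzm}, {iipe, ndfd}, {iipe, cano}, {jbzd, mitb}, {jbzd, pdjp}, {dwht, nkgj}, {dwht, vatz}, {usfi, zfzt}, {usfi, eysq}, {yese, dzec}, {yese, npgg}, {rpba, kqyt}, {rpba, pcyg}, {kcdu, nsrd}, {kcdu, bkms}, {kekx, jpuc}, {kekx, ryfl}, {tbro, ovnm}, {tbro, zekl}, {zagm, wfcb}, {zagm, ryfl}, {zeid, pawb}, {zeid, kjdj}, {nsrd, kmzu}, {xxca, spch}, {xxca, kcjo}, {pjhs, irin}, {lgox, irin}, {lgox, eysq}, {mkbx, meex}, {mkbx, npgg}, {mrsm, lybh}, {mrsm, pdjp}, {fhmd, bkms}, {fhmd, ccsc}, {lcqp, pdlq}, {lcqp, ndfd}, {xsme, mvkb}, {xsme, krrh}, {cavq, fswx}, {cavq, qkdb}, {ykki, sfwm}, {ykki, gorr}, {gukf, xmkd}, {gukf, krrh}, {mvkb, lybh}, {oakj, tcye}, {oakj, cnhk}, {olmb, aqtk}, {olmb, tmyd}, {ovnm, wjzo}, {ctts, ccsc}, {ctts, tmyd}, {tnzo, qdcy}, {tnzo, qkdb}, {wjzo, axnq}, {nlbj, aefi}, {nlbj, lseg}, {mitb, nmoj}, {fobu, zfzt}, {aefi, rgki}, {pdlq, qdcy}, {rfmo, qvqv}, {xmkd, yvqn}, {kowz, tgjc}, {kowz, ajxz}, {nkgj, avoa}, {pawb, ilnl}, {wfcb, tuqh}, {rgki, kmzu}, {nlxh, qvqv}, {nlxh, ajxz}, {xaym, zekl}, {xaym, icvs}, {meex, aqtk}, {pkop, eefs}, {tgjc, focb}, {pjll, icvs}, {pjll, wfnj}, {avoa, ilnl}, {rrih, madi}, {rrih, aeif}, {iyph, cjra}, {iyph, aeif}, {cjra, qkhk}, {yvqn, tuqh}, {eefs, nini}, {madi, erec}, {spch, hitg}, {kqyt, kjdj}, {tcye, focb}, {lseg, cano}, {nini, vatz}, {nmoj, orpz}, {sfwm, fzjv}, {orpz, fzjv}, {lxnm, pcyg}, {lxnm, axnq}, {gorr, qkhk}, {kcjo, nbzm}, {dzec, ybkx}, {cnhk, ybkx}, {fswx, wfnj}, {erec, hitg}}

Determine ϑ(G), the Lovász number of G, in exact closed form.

deg(gukf) = 2; N(gukf) = {xmkd, krrh}.
deg(ilnl) = 2; N(ilnl) = {pawb, avoa}.
Vertex nbzm has 2 neighbors: ncxy, kcjo.
deg(nlbj) = 2; N(nlbj) = {aefi, lseg}.
2-regular, N=109; this is C_{109}, the 109-cycle.
Distinct eigenvalues (to 6 d.p.): [2.0, 1.996678, 1.986723, 1.970169, 1.94707, 1.917503, 1.881566, 1.839379, 1.791082, 1.736834, 1.676818, 1.611231, 1.540291, 1.464235, 1.383315, 1.2978, 1.207973, 1.114134, 1.016594, 0.915677, 0.811718, 0.705062, 0.596064, 0.485087, 0.372497, 0.258671, 0.143985, 0.028821, -0.086439, -0.201412, -0.315715, -0.42897, -0.5408, -0.650834, -0.758705, -0.864056, -0.966537, -1.065807, -1.161536, -1.253407, -1.341115, -1.424367, -1.502888, -1.576416, -1.644707, -1.707535, -1.764691, -1.815985, -1.861246, -1.900324, -1.933089, -1.959433, -1.979268, -1.992528, -1.999169].
Lovász (edge-transitive): ϑ = −109·(-2*cos(pi/109))/((2)−(-2*cos(pi/109))) = 109*cos(pi/109)/(cos(pi/109) + 1).
= 54.48868008… (decimal).
Sandwich: α(G)=54 ≤ ϑ(G)=109*cos(pi/109)/(cos(pi/109) + 1) ≤ χ(Ḡ)=55 (both strict).

109*cos(pi/109)/(cos(pi/109) + 1)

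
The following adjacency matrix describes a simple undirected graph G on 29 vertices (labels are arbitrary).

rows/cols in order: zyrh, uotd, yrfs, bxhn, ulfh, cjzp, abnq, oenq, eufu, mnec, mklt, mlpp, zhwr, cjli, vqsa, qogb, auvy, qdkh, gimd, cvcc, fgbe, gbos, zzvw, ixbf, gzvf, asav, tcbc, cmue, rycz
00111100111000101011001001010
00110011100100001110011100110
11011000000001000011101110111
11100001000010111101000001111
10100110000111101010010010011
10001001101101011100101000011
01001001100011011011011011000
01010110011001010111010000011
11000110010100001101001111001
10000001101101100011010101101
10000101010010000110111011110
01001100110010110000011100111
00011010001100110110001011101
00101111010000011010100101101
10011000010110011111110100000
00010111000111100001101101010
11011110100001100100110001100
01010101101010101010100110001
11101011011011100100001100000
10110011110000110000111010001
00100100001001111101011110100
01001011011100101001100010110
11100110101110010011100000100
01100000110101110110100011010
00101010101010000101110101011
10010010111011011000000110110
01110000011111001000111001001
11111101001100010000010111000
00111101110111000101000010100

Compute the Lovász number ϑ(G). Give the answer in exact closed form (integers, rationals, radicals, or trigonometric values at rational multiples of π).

N(mnec) = {zyrh, oenq, eufu, mklt, mlpp, cjli, vqsa, gimd, cvcc, gbos, ixbf, asav, tcbc, rycz}, |N(mnec)| = 14.
Vertex yrfs has 14 neighbors: zyrh, uotd, bxhn, ulfh, cjli, gimd, cvcc, fgbe, zzvw, ixbf, gzvf, tcbc, cmue, rycz.
N(gzvf) = {yrfs, ulfh, abnq, eufu, mklt, zhwr, qdkh, cvcc, fgbe, gbos, ixbf, asav, cmue, rycz}, |N(gzvf)| = 14.
N(ulfh) = {zyrh, yrfs, cjzp, abnq, mlpp, zhwr, cjli, vqsa, auvy, gimd, gbos, gzvf, cmue, rycz}, |N(ulfh)| = 14.
14-regular, N=29; strongly regular (29,14,6,7).
Distinct eigenvalues (to 6 d.p.): [14.0, 2.192582, -3.192582].
λ_max=14, λ_min=-sqrt(29)/2 - 1/2; ϑ = −29·λ_min/(λ_max−λ_min) = sqrt(29).
= 5.385165… (decimal).

sqrt(29)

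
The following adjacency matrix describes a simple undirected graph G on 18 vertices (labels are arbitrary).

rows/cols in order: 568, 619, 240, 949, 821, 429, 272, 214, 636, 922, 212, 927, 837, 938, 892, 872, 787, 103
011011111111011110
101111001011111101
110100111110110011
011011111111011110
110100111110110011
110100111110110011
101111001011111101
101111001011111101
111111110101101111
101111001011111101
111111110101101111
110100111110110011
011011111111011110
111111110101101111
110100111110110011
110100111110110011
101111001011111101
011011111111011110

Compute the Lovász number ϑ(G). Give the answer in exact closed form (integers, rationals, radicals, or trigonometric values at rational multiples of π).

6

N(214) = {568, 240, 949, 821, 429, 636, 212, 927, 837, 938, 892, 872, 103}, |N(214)| = 13.
Vertex 892 has 12 neighbors: 568, 619, 949, 272, 214, 636, 922, 212, 837, 938, 787, 103.
Vertex 922 has 13 neighbors: 568, 240, 949, 821, 429, 636, 212, 927, 837, 938, 892, 872, 103.
Vertex 927 has 12 neighbors: 568, 619, 949, 272, 214, 636, 922, 212, 837, 938, 787, 103.
4 parts of sizes [6, 5, 4, 3]; α(G) = 6 = ϑ (perfect).
Numerically 6.0000000.
Lovász sandwich 6 ≤ 6 ≤ 6: collapsed.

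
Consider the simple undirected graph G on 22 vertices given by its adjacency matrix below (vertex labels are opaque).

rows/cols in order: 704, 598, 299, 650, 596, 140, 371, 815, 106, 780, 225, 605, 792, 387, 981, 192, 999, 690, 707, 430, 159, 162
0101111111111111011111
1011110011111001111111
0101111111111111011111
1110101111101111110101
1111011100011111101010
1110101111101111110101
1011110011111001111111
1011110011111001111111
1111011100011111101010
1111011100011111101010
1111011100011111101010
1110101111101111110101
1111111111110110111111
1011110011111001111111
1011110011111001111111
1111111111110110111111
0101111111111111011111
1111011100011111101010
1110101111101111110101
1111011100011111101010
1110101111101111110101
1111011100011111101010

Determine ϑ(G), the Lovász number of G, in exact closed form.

deg(605) = 17; N(605) = {704, 598, 299, 596, 371, 815, 106, 780, 225, 792, 387, 981, 192, 999, 690, 430, 162}.
Vertex 707 has 17 neighbors: 704, 598, 299, 596, 371, 815, 106, 780, 225, 792, 387, 981, 192, 999, 690, 430, 162.
deg(981) = 17; N(981) = {704, 299, 650, 596, 140, 106, 780, 225, 605, 792, 192, 999, 690, 707, 430, 159, 162}.
Vertex 780 has 15 neighbors: 704, 598, 299, 650, 140, 371, 815, 605, 792, 387, 981, 192, 999, 707, 159.
Complete multipartite on [7, 5, 5, 3, 2]: sandwich collapses at ϑ=7.
= 7.0000000… (decimal).
Sandwich: α(G)=7 ≤ ϑ(G)=7 ≤ χ(Ḡ)=7 (collapsed).

7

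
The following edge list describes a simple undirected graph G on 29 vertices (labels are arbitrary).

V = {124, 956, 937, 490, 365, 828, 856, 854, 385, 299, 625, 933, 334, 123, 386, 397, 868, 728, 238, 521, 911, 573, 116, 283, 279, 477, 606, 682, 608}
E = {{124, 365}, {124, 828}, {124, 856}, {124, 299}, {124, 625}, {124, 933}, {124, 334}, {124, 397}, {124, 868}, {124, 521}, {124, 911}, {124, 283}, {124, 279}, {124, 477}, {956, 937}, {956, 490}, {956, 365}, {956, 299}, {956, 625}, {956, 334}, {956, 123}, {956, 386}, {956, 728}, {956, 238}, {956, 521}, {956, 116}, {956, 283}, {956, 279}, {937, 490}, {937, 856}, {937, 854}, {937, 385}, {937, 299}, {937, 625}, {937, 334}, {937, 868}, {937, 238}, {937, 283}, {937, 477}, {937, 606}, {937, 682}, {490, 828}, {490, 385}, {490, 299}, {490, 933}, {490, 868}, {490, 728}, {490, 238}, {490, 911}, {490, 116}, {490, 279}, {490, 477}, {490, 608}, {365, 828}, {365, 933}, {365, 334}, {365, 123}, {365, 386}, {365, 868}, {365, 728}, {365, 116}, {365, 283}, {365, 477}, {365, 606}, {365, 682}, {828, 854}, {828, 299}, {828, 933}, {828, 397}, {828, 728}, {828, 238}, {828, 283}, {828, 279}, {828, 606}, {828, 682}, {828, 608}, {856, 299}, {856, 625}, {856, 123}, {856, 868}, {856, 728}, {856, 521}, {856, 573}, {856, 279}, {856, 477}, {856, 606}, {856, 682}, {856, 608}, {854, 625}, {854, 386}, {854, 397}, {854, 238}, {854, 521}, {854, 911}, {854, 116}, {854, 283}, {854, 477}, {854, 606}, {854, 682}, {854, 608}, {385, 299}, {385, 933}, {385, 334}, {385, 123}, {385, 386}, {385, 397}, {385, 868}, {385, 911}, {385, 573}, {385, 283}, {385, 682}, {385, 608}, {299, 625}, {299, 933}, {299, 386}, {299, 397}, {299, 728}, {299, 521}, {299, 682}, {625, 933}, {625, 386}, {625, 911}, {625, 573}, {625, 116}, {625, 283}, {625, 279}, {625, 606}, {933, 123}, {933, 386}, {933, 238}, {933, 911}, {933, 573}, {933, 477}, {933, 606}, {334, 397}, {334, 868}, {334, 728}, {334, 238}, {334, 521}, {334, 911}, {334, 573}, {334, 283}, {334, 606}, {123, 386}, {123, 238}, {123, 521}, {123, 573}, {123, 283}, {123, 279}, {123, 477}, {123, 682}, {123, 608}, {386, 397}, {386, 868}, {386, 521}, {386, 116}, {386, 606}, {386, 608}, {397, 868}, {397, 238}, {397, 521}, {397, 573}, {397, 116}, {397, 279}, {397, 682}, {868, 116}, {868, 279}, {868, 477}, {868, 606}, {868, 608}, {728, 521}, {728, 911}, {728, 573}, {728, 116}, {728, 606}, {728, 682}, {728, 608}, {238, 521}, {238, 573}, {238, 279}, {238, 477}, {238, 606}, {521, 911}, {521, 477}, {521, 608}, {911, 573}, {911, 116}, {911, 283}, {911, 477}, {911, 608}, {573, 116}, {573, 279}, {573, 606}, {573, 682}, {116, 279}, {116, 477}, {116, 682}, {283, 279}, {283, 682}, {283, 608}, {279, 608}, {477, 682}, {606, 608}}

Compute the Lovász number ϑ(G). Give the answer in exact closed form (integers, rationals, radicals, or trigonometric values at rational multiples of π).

sqrt(29)

N(124) = {365, 828, 856, 299, 625, 933, 334, 397, 868, 521, 911, 283, 279, 477}, |N(124)| = 14.
Vertex 490 has 14 neighbors: 956, 937, 828, 385, 299, 933, 868, 728, 238, 911, 116, 279, 477, 608.
N(386) = {956, 365, 854, 385, 299, 625, 933, 123, 397, 868, 521, 116, 606, 608}, |N(386)| = 14.
Vertex 728 has 14 neighbors: 956, 490, 365, 828, 856, 299, 334, 521, 911, 573, 116, 606, 682, 608.
29-vertex 14-regular graph: strongly regular (29,14,6,7).
Distinct eigenvalues (to 5 d.p.): [14.0, 2.19258, -3.19258].
Lovász (edge-transitive): ϑ = −29·(-sqrt(29)/2 - 1/2)/((14)−(-sqrt(29)/2 - 1/2)) = sqrt(29).
≈ 5.385164807 (to 9 d.p.).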